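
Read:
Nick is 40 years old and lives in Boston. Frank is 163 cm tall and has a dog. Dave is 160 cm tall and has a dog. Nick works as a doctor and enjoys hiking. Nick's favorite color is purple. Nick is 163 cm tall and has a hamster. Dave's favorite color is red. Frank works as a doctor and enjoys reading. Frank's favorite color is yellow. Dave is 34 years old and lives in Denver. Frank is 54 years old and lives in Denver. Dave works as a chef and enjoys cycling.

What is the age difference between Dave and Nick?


|34 - 40| = 6

6


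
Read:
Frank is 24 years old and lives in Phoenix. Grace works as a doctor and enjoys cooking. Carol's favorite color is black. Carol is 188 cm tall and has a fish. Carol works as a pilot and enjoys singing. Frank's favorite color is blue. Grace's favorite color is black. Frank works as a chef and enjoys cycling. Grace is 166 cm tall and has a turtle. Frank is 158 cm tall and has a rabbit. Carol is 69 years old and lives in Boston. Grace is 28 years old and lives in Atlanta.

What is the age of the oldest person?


Oldest: Carol at 69

69


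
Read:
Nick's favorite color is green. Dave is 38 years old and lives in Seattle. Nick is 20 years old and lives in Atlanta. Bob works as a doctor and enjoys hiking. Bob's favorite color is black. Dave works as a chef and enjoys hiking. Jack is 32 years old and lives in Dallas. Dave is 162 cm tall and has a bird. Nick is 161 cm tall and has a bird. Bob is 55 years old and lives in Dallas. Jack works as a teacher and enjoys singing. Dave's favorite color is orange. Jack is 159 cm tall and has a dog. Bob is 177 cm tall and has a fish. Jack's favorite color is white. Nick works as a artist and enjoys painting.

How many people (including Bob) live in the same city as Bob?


Bob lives in Dallas. Count = 2

2


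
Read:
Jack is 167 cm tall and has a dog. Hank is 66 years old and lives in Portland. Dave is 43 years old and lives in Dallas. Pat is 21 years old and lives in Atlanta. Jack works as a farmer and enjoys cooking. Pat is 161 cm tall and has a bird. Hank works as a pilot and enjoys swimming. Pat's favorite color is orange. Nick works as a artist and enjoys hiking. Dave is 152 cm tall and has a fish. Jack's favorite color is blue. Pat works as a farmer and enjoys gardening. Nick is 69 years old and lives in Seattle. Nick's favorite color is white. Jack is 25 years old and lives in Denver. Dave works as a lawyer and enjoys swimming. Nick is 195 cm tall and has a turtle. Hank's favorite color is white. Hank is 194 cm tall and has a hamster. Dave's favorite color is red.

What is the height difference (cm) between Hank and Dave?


|194 - 152| = 42

42


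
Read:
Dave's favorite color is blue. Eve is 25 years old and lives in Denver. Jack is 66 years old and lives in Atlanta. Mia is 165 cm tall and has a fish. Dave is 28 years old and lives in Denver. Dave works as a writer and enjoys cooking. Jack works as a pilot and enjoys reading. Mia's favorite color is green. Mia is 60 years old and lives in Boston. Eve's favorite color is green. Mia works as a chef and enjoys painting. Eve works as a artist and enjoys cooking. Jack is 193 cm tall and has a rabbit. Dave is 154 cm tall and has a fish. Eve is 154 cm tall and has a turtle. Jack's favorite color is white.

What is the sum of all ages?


25+28+60+66 = 179

179


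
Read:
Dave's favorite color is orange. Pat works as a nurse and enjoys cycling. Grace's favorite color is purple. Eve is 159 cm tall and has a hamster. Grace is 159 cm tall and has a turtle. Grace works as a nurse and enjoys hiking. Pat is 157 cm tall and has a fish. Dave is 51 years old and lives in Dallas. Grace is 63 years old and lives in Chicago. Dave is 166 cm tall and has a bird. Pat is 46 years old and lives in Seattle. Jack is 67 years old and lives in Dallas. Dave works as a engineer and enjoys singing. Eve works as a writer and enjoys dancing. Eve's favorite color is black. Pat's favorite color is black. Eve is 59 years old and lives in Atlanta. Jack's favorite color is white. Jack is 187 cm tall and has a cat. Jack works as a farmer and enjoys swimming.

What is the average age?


Sum=286, n=5, avg=57.2

57.2


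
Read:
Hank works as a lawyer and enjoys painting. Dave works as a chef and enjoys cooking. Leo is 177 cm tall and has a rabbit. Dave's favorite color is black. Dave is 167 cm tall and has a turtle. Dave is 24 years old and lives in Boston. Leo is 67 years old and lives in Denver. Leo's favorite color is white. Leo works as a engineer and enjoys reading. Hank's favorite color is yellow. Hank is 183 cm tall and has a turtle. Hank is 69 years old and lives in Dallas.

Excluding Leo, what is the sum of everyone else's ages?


Sum (excluding Leo): 93

93


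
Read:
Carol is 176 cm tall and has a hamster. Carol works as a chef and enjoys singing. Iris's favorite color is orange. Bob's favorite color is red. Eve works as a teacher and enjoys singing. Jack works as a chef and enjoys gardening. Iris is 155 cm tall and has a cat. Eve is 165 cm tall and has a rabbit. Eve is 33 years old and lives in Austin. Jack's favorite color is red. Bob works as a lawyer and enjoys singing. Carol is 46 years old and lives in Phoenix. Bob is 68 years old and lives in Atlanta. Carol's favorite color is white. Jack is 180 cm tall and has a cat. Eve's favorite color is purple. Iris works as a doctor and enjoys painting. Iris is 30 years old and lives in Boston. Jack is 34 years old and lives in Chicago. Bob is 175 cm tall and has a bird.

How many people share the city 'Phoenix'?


Count: 1

1


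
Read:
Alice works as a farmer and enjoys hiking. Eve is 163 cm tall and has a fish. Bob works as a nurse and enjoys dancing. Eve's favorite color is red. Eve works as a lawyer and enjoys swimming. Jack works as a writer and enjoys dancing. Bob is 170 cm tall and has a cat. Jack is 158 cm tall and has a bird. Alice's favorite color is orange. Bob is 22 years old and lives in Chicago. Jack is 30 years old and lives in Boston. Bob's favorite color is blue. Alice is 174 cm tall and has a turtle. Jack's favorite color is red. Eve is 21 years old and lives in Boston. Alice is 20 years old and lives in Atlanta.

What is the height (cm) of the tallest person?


Tallest: Alice at 174 cm

174


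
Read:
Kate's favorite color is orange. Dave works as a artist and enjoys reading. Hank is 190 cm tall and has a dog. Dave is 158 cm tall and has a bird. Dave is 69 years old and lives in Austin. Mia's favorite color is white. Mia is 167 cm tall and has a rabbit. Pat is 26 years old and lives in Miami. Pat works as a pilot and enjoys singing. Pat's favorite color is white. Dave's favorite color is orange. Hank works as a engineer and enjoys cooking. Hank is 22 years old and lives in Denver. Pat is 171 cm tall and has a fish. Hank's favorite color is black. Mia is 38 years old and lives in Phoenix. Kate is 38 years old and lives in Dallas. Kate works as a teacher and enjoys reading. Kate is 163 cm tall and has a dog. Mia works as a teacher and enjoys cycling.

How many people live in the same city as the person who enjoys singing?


Person with hobby singing is Pat, city Miami. Count = 1

1


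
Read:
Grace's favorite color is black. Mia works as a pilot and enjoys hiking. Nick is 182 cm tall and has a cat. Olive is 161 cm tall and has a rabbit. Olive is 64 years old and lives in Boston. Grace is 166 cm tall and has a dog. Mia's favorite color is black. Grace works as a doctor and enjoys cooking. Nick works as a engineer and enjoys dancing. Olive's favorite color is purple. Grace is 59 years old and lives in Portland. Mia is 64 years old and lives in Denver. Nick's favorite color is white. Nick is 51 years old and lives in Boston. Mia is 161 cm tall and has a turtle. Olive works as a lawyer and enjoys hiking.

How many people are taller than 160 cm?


Taller than 160: 4

4


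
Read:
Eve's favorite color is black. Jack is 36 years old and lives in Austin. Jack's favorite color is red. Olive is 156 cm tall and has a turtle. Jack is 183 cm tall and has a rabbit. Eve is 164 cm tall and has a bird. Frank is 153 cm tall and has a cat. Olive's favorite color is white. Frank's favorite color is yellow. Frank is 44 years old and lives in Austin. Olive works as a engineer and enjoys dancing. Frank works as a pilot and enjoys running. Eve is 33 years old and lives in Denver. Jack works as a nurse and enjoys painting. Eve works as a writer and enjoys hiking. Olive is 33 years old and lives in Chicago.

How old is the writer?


The writer is Eve, age 33

33


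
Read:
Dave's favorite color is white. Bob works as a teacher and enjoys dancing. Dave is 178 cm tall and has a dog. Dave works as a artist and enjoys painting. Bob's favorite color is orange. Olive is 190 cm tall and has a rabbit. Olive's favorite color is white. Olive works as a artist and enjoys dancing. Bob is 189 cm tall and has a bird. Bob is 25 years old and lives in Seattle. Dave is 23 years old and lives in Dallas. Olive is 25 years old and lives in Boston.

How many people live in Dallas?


Count in Dallas: 1

1


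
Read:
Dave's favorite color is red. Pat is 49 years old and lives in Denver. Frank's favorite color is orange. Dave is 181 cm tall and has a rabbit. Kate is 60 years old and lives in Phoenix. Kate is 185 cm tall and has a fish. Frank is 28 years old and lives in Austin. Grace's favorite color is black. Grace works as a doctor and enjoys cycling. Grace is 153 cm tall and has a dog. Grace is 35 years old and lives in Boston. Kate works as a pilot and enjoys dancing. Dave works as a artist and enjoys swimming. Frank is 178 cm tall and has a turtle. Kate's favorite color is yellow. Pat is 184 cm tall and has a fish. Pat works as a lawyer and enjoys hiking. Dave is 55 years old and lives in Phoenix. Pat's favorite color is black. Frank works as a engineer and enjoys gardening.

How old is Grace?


Grace is 35 years old

35


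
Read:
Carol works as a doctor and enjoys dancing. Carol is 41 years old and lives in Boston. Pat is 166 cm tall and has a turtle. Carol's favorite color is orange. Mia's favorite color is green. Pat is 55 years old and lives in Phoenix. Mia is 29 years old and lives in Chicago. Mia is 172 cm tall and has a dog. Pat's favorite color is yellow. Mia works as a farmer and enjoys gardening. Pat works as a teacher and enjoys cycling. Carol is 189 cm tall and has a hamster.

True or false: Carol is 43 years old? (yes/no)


Carol is actually 41. no

no


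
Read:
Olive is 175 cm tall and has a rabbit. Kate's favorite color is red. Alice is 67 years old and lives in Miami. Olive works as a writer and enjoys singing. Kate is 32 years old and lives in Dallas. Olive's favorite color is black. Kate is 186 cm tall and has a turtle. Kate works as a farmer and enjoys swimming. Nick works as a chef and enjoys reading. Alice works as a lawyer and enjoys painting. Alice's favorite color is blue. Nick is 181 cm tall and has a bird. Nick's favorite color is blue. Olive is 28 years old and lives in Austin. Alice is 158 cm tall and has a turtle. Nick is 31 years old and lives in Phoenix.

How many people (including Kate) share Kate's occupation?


Kate is a farmer. Count = 1

1


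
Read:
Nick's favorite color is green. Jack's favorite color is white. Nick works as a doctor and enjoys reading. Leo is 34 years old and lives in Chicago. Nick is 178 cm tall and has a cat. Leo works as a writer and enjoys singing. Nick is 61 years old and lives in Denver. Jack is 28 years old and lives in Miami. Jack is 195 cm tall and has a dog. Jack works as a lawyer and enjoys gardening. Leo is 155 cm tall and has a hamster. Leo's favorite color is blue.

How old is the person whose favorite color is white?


Person with favorite color=white is Jack, age 28

28


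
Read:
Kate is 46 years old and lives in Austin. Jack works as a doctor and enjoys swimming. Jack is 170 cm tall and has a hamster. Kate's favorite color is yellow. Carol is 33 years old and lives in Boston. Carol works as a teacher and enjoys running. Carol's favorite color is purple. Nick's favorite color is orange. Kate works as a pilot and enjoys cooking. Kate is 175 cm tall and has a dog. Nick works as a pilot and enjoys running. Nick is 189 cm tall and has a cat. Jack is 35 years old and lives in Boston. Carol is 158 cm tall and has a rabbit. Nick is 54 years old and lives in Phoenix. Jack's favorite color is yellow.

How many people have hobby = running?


Count: 2

2


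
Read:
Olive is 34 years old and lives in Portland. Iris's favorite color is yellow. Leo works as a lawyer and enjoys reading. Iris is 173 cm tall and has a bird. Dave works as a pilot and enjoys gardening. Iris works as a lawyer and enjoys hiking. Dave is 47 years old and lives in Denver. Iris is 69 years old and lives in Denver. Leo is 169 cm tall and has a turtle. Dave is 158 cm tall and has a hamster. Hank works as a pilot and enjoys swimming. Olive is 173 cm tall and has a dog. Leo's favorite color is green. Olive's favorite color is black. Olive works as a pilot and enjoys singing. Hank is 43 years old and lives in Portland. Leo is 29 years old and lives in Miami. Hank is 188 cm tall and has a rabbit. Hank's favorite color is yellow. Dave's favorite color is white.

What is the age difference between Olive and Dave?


|34 - 47| = 13

13


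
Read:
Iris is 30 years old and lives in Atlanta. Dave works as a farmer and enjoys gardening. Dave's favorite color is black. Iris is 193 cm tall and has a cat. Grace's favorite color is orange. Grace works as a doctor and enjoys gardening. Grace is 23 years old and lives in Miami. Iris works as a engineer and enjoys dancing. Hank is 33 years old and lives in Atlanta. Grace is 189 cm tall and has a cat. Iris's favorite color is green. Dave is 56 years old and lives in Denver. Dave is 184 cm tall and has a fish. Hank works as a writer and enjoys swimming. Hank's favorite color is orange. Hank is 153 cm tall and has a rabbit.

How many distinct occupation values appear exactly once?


Unique occupation values: 4

4


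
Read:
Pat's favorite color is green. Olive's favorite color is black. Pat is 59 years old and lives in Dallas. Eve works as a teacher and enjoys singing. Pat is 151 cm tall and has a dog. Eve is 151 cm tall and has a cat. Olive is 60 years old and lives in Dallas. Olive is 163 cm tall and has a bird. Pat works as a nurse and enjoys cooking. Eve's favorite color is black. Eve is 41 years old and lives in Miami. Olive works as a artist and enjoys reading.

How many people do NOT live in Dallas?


Not in Dallas: 1

1


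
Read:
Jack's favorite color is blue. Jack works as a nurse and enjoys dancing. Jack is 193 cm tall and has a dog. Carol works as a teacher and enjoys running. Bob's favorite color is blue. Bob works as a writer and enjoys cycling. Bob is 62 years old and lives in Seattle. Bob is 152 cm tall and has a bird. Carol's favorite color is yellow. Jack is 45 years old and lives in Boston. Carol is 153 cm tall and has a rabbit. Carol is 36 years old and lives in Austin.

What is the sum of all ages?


45+62+36 = 143

143


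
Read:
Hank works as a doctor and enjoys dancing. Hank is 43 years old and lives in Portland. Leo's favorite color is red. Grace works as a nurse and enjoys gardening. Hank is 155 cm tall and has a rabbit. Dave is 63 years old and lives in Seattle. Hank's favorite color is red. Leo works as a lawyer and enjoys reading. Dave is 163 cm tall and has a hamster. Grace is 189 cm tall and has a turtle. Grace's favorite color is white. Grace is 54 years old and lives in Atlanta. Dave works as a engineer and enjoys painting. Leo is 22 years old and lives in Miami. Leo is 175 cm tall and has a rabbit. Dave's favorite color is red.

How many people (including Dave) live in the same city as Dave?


Dave lives in Seattle. Count = 1

1


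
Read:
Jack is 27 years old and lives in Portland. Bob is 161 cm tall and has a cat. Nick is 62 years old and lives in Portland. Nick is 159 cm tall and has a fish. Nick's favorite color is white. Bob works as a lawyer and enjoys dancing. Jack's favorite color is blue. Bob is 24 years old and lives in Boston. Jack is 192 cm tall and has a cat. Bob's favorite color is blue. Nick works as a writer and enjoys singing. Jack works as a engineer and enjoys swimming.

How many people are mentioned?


People: Jack, Nick, Bob. Count = 3

3


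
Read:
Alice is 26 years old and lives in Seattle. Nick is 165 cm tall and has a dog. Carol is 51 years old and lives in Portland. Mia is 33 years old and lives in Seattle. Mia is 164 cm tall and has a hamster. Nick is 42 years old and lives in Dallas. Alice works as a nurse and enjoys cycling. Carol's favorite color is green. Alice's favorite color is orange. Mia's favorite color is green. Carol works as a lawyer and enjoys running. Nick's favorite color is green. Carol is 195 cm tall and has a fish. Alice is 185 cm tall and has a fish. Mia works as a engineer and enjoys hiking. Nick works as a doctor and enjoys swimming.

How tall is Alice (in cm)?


Alice is 185 cm tall

185


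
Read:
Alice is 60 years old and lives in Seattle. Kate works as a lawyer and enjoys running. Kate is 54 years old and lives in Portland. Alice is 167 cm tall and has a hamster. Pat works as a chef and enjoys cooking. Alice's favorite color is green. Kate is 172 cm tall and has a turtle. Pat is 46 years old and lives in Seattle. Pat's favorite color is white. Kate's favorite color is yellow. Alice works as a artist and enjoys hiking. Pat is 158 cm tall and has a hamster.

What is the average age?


Sum=160, n=3, avg=53.33

53.33


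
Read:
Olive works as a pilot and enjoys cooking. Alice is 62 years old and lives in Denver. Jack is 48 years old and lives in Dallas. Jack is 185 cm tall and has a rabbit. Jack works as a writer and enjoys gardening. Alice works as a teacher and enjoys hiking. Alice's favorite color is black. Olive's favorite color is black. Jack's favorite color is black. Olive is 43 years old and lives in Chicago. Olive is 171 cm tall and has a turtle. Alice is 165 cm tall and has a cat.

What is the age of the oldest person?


Oldest: Alice at 62

62


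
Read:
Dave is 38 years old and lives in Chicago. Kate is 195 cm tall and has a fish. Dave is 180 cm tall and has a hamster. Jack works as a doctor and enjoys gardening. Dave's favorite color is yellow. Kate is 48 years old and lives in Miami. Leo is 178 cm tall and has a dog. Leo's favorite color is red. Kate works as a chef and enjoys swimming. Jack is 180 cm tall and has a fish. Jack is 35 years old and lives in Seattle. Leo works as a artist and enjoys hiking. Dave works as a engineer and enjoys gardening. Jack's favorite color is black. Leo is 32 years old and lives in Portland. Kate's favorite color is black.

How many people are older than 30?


Filter: 4

4


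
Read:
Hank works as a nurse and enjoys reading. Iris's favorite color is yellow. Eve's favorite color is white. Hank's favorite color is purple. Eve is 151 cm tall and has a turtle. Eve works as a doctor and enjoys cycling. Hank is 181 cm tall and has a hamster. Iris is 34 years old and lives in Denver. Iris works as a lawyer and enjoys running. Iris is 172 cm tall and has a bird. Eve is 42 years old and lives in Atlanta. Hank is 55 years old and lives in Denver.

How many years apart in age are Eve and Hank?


42 vs 55, diff = 13

13


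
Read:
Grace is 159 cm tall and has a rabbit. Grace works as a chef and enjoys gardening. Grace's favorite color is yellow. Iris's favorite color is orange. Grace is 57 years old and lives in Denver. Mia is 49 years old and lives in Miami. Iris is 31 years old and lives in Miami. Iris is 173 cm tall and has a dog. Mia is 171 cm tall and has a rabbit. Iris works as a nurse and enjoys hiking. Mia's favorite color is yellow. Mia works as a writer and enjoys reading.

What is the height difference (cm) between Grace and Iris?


|159 - 173| = 14

14


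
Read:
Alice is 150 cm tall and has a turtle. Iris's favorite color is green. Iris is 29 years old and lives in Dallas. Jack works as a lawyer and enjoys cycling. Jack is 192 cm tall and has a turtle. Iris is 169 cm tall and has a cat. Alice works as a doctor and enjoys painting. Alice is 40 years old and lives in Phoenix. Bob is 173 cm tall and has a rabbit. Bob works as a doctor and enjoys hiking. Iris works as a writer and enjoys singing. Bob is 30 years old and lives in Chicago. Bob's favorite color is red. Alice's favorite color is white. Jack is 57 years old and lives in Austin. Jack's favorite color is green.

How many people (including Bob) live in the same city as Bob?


Bob lives in Chicago. Count = 1

1


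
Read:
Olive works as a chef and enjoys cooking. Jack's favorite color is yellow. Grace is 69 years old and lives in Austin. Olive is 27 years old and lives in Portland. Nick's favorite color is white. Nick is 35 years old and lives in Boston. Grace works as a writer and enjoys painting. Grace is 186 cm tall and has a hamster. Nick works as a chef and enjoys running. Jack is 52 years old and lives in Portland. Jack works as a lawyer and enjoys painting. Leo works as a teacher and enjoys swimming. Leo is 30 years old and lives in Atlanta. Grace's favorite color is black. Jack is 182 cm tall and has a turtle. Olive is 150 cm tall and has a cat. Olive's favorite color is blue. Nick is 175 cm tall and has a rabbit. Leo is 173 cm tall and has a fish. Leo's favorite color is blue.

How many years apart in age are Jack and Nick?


52 vs 35, diff = 17

17


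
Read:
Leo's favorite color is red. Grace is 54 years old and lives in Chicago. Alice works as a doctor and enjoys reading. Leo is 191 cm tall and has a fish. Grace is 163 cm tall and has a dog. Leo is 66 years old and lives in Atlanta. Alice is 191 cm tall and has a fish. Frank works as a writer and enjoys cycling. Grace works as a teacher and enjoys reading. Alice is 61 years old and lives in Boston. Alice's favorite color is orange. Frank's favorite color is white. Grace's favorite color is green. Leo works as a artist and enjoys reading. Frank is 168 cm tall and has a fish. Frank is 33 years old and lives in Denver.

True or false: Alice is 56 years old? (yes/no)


Alice is actually 61. no

no


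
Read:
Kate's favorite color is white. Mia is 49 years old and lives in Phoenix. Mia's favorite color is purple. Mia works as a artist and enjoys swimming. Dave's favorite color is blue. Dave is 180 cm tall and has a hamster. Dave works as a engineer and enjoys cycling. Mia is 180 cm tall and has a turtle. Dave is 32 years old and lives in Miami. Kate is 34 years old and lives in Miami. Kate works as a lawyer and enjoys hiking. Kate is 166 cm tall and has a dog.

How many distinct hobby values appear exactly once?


Unique hobby values: 3

3


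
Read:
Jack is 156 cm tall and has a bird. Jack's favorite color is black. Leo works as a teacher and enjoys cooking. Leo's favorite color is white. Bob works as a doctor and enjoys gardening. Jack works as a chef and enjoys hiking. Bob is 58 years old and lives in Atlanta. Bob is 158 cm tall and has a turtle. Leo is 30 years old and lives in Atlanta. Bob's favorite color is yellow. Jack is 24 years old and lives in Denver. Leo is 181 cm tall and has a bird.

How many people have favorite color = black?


Count: 1

1


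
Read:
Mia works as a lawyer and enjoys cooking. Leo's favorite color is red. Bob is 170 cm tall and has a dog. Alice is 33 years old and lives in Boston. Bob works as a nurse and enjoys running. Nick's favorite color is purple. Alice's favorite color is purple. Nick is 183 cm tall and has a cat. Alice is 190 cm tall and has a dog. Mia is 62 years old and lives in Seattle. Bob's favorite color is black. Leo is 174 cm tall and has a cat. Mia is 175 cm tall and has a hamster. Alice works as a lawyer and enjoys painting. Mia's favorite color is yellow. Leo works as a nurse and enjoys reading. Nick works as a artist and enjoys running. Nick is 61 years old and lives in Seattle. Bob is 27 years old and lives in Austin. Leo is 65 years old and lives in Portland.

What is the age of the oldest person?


Oldest: Leo at 65

65


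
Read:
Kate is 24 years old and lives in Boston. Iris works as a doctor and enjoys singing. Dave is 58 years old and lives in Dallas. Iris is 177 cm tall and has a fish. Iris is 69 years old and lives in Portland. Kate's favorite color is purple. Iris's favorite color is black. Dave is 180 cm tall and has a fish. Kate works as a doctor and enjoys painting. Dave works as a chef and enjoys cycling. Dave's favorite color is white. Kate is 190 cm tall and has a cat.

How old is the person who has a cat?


Person with cat is Kate, age 24

24


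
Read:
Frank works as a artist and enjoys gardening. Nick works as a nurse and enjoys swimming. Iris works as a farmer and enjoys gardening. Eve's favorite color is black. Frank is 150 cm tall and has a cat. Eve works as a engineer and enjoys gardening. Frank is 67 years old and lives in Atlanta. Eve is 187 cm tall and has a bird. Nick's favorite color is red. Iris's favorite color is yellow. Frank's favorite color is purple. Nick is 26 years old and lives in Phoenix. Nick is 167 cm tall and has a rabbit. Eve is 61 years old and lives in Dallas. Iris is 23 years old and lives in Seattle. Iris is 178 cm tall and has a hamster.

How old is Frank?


Frank is 67 years old

67


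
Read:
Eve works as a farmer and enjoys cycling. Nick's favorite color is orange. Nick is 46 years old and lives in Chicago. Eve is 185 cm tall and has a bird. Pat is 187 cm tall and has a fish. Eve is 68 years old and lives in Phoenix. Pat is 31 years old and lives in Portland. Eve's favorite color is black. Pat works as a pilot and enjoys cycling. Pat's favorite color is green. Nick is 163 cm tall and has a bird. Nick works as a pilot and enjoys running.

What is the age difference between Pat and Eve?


|31 - 68| = 37

37


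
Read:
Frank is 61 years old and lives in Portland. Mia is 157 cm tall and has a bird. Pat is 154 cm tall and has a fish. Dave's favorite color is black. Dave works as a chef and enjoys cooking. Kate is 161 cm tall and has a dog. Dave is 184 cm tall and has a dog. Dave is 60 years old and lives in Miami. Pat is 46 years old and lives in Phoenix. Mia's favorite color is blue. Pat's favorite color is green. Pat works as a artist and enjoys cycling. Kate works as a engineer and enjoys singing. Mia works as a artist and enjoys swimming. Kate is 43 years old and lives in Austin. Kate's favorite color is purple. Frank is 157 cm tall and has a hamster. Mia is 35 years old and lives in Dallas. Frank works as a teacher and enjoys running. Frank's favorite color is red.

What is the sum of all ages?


61+60+46+43+35 = 245

245


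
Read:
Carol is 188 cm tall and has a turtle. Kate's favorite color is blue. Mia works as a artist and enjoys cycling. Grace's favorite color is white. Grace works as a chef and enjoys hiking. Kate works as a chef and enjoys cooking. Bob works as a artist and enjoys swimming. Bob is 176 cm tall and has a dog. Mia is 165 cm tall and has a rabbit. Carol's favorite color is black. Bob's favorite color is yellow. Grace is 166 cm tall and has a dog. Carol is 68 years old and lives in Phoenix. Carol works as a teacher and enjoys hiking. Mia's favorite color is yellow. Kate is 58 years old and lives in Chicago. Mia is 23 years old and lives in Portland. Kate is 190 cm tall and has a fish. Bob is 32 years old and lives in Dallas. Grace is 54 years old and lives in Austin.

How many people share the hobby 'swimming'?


Count: 1

1


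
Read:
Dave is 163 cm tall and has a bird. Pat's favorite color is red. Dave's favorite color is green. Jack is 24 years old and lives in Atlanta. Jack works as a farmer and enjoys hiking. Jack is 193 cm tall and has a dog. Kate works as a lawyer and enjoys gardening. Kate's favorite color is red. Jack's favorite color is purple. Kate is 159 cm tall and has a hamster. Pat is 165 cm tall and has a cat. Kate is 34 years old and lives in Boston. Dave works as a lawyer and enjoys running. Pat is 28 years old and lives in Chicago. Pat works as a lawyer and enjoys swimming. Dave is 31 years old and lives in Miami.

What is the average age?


Sum=117, n=4, avg=29.25

29.25


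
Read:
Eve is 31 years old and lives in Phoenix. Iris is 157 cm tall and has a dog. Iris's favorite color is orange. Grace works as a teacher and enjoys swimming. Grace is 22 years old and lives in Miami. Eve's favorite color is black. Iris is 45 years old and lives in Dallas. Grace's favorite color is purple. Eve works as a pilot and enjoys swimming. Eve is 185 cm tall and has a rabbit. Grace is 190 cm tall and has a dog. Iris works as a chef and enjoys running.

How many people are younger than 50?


Filter: 3

3


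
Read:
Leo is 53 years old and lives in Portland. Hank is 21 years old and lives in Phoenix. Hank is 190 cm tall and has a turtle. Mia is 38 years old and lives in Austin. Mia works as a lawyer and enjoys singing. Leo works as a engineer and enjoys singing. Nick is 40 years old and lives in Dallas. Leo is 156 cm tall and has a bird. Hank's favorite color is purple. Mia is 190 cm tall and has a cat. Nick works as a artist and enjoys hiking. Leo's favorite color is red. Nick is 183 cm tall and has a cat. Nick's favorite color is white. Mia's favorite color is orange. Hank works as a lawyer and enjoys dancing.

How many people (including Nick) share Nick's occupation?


Nick is a artist. Count = 1

1


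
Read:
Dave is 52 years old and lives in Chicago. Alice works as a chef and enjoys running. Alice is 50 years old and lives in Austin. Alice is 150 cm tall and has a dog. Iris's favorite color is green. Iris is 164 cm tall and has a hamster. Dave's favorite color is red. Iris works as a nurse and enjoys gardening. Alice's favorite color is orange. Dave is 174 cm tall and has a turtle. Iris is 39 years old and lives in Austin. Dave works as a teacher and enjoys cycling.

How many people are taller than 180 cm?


Taller than 180: 0

0


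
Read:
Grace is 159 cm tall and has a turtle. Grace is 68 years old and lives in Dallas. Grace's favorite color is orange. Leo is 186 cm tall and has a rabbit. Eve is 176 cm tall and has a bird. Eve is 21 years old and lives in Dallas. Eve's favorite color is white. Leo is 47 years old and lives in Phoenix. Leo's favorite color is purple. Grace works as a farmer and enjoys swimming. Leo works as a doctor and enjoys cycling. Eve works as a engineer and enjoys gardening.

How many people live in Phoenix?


Count in Phoenix: 1

1


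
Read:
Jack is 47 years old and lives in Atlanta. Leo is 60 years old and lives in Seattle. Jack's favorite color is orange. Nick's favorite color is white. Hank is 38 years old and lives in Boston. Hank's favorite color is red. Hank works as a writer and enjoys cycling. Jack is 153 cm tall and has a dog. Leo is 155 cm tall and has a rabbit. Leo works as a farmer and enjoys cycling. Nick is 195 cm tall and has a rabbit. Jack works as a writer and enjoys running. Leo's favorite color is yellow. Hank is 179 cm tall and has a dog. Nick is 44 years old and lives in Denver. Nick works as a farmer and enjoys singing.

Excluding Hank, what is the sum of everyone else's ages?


Sum (excluding Hank): 151

151


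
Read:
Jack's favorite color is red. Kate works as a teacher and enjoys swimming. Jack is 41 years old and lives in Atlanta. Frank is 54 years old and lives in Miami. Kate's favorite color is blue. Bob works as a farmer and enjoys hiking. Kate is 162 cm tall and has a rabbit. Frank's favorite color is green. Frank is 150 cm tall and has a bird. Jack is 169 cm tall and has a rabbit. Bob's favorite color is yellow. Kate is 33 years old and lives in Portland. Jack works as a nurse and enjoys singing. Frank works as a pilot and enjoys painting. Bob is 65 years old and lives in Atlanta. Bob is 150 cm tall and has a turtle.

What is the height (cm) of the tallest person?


Tallest: Jack at 169 cm

169


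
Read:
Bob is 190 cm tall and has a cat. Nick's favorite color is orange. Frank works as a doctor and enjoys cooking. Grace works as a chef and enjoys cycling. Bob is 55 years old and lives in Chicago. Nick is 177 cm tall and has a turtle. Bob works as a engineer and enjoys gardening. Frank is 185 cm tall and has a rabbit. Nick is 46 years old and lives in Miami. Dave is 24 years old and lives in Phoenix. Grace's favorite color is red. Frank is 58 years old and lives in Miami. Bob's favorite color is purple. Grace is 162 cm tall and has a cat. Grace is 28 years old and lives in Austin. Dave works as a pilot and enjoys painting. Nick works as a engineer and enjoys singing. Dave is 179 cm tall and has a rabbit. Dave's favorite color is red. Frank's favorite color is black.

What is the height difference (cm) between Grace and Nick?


|162 - 177| = 15

15


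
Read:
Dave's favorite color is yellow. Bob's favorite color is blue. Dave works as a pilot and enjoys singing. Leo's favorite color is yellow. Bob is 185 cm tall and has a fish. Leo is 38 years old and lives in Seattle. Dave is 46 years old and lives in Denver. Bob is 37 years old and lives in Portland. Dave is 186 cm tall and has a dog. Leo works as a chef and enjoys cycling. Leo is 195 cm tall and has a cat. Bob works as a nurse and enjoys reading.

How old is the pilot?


The pilot is Dave, age 46

46


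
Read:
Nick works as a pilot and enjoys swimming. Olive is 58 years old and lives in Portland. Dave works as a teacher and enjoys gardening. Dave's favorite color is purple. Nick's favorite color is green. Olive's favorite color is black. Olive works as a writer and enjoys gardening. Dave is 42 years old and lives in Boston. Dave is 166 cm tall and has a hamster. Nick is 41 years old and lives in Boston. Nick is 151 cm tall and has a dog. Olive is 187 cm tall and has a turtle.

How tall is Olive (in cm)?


Olive is 187 cm tall

187


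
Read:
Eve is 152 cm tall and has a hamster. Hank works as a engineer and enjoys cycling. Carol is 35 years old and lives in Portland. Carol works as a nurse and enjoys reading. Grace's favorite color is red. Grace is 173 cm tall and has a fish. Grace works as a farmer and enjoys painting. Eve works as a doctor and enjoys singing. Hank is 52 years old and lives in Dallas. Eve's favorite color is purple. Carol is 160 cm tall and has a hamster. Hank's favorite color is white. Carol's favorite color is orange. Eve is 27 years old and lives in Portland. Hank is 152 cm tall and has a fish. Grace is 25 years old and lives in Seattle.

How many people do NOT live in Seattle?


Not in Seattle: 3

3


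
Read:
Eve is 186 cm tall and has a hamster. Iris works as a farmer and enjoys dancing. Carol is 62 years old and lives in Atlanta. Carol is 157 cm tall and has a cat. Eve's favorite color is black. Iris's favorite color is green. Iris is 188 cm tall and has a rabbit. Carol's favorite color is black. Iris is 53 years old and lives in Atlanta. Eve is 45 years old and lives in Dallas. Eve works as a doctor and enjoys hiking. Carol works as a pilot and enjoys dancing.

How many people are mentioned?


People: Iris, Eve, Carol. Count = 3

3


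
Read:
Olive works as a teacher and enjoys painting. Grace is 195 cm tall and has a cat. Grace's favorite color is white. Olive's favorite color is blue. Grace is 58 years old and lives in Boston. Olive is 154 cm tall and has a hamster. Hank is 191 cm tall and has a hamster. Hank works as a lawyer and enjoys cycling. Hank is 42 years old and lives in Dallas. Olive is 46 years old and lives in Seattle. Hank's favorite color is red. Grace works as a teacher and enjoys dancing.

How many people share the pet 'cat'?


Count: 1

1


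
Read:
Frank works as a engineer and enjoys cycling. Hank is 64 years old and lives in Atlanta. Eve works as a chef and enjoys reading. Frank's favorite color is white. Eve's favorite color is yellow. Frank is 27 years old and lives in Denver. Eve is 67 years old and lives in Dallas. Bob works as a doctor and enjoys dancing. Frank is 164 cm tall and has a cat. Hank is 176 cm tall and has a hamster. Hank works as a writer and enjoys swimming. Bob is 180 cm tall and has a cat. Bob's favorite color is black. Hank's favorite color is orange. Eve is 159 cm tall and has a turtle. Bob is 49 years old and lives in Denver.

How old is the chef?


The chef is Eve, age 67

67


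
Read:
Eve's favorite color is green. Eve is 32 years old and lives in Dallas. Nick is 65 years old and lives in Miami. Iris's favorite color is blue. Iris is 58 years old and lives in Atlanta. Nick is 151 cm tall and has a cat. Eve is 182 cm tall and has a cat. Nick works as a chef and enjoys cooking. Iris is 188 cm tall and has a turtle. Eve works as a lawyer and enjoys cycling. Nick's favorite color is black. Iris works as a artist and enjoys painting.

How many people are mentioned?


People: Iris, Eve, Nick. Count = 3

3


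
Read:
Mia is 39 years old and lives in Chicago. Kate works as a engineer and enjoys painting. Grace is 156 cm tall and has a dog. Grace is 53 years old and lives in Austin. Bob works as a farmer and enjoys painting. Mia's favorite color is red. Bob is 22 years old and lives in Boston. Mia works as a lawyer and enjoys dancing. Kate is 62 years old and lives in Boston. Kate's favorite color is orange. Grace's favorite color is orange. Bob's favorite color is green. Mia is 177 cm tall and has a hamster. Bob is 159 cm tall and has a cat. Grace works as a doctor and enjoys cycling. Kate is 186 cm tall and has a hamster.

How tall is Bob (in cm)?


Bob is 159 cm tall

159


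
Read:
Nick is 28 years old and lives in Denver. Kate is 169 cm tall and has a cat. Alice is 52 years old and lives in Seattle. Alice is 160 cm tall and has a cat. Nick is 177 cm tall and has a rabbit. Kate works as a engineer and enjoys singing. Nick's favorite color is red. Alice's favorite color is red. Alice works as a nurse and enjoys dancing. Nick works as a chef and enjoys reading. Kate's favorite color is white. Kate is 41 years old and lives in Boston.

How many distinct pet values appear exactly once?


Unique pet values: 1

1


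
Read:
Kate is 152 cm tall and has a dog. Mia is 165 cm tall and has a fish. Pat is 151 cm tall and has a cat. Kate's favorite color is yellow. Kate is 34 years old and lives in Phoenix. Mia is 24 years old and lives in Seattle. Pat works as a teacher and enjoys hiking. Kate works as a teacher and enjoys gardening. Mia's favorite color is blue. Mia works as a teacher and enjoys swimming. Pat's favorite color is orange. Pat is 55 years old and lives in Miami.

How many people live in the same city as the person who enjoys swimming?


Person with hobby swimming is Mia, city Seattle. Count = 1

1


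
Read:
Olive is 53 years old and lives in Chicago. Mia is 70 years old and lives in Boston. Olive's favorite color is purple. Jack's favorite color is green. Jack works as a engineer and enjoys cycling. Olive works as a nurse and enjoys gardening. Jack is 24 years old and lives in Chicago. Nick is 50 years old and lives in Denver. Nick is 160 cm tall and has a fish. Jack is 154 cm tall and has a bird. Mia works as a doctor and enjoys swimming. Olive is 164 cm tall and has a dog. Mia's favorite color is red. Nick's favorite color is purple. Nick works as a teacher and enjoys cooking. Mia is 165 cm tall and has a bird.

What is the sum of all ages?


50+53+24+70 = 197

197


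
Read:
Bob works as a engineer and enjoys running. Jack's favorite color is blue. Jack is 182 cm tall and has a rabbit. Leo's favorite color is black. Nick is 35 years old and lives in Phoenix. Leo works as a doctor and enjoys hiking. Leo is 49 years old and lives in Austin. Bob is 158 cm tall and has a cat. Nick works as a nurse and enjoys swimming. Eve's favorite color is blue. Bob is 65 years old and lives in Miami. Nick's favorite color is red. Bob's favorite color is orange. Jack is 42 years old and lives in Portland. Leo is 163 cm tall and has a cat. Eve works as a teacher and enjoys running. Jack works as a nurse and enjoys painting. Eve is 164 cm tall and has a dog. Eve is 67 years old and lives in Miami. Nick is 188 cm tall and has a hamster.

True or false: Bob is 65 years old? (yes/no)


Bob is actually 65. yes

yes
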